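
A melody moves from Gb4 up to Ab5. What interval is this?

M9

G to A spans two letter names (G-A), plus an octave, so the interval is some kind of ninth.
Counting semitones, Gb4→Ab5 is 14, which is the major ninth.
(Equivalently, a compound major second: a major second plus an octave.)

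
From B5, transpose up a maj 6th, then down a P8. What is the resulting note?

G#5

B5 up a major sixth → G#6 (9 semitones).
Down a perfect octave from G#6: G#5 (12 semitones down).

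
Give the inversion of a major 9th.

minor seventh

First reduce the compound major ninth to its simple form, a major second.
Interval numbers invert to sum to nine: 2 + 7 = 9, so a second inverts to a seventh.
Quality inverts too: major becomes minor. That makes the inversion a minor seventh.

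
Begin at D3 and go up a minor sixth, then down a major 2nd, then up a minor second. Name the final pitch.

Bbb3

D3 up a minor sixth → Bb3 (8 semitones).
Bb3 down a major second → Ab3 (2 semitones).
Up a minor second from Ab3: Bbb3 (1 semitone up).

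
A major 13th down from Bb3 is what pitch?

Six letters down from B (plus an octave) reaches D.
Moving 21 semitones down from Bb3 (the size of a major thirteenth) reaches Db2.

Db2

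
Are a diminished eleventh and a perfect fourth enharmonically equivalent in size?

16 semitones (diminished eleventh) vs 5 semitones (perfect fourth): not equal.

No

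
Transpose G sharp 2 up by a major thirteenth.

E sharp 4

The thirteenth's letter: G up six letter names plus an octave → E.
A major thirteenth is 21 semitones; 21 semitones up from G#2 gives E#4.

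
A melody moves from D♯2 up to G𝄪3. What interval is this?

D to G spans four letter names (D-E-F-G), plus an octave — that makes it an eleventh of some quality.
D#2 to G##3 spans 18 semitones — one semitone wider than the perfect eleventh (17) — giving an augmented eleventh.
(Equivalently, a compound augmented fourth: an augmented fourth plus an octave.)

augmented eleventh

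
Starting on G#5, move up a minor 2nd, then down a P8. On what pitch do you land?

G#5 up a minor second → A5 (1 semitone).
Down a perfect octave from A5: A4 (12 semitones down).

A4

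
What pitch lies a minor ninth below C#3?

B#1

Two letters down from C (plus an octave) reaches B.
Moving 13 semitones down from C#3 (the size of a minor ninth) reaches B#1.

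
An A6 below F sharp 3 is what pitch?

A flat 2

Counting six letter names down from F lands on A.
An augmented sixth spans 10 semitones, so from F#3 the target pitch is Ab2.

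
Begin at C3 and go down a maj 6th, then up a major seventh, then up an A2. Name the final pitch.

A major sixth down from C3 is Eb2.
Up a major seventh from Eb2: D3 (11 semitones up).
Up an augmented second from D3: E#3 (3 semitones up).

E#3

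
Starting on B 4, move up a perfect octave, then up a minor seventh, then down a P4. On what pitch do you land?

E 6

Up a perfect octave from B4: B5 (12 semitones up).
Up a minor seventh from B5: A6 (10 semitones up).
Down a perfect fourth from A6: E6 (5 semitones down).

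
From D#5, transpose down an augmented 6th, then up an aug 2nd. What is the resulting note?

D#5 down an augmented sixth → F4 (10 semitones).
F4 up an augmented second → G#4 (3 semitones).

G#4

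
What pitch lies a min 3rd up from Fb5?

Abb5

Counting three letter names up from F lands on A.
Moving 3 semitones up from Fb5 (the size of a minor third) reaches Abb5.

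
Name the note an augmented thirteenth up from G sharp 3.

The thirteenth's letter: G up six letter names plus an octave → E.
Moving 22 semitones up from G#3 (the size of an augmented thirteenth) reaches E##5.

E double-sharp 5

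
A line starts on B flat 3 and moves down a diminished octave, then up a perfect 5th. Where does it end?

F sharp 3

Down a diminished octave from Bb3: B2 (11 semitones down).
A perfect fifth up from B2 is F#3.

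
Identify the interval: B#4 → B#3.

P8

Descending from B#4 to B#3 is the same interval as ascending B#3 to B#4.
B to B is the same letter name, plus an octave — that makes it an octave of some quality.
The perfect octave spans 12 semitones, and B#3 to B#4 is exactly 12 semitones — so this is a perfect octave.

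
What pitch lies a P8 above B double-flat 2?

B double-flat 3

An octave keeps the letter name B, an octave up from B.
A perfect octave spans 12 semitones, so from Bbb2 the target pitch is Bbb3.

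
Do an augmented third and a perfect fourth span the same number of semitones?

Yes

An augmented third spans 5 semitones, and a perfect fourth also spans 5 semitones — they're enharmonic.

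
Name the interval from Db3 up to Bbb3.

m6

D to B spans six letter names (D-E-F-G-A-B), so the interval is some kind of sixth.
At 8 semitones, Db3→Bbb3 falls one short of a major sixth: minor.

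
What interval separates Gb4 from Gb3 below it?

P8

Descending from Gb4 to Gb3 is the same interval as ascending Gb3 to Gb4.
G to G is the same letter name, plus an octave, so the interval is some kind of octave.
Gb3 to Gb4 is 12 semitones, matching the perfect octave exactly, so the quality is perfect.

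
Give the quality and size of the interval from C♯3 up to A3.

minor sixth

C to A spans six letter names (C-D-E-F-G-A) — that makes it a sixth of some quality.
A major sixth would be 9 semitones, but C#3 to A3 is 8 — one semitone narrower, making it a minor sixth.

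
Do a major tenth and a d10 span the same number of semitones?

No

A major tenth is 16 semitones but a diminished tenth is 14 semitones — different sizes.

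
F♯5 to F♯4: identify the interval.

Descending from F#5 to F#4 is the same interval as ascending F#4 to F#5.
F to F is the same letter name, plus an octave — that makes it an octave of some quality.
F#4 to F#5 is 12 semitones, matching the perfect octave exactly, so the quality is perfect.

perfect octave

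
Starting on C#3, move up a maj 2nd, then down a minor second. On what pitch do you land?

C##3

C#3 up a major second → D#3 (2 semitones).
A minor second down from D#3 is C##3.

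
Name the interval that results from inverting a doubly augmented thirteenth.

dd3

First reduce the compound doubly augmented thirteenth to its simple form, a doubly augmented sixth.
Inverted interval numbers add to nine, so a sixth pairs with a third (6 + 3 = 9).
Quality inverts too: doubly augmented becomes doubly diminished. That makes the inversion a doubly diminished third.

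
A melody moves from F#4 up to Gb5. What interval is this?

F to G spans two letter names (F-G), plus an octave: a ninth.
The major ninth is 14 semitones; here we have 12, two semitones narrower: diminished.

diminished ninth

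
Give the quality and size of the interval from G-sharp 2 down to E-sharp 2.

Descending from G#2 to E#2 is the same interval as ascending E#2 to G#2.
E to G spans three letter names (E-F-G), so the interval is some kind of third.
A major third would be 4 semitones, but E#2 to G#2 is 3 — one semitone narrower, making it a minor third.

minor third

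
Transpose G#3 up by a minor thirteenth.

E5

The thirteenth's letter: G up six letter names plus an octave → E.
A minor thirteenth spans 20 semitones, so from G#3 the target pitch is E5.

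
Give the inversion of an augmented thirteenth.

d3

First reduce the compound augmented thirteenth to its simple form, an augmented sixth.
Interval numbers invert to sum to nine: 6 + 3 = 9, so a sixth inverts to a third.
Quality inverts too: augmented becomes diminished. That makes the inversion a diminished third.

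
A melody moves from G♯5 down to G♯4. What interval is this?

Descending from G#5 to G#4 is the same interval as ascending G#4 to G#5.
G to G is the same letter name, plus an octave, so the interval is some kind of octave.
Counting semitones, G#4→G#5 is 12, which is the perfect octave.

P8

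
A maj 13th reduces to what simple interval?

major sixth

Each octave removed subtracts seven from the number: 13 − 7 = 6.
So a major thirteenth is an octave plus a major sixth. The quality is unchanged.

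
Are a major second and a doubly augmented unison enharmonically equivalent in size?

Yes

A major second = 2 semitones = a doubly augmented unison; enharmonically equal.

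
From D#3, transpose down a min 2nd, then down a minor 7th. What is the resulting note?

D#3 down a minor second → C##3 (1 semitone).
A minor seventh down from C##3 is D##2.

D##2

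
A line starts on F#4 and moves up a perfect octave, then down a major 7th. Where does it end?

G4

Up a perfect octave from F#4: F#5 (12 semitones up).
F#5 down a major seventh → G4 (11 semitones).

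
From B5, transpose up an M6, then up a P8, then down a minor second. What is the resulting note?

A major sixth up from B5 is G#6.
Up a perfect octave from G#6: G#7 (12 semitones up).
A minor second down from G#7 is F##7.

F##7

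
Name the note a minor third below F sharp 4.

D sharp 4

Three letter names down from F: D.
A minor third is 3 semitones; 3 semitones down from F#4 gives D#4.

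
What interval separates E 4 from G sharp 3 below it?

Descending from E4 to G#3 is the same interval as ascending G#3 to E4.
G to E spans six letter names (G-A-B-C-D-E) — that makes it a sixth of some quality.
At 8 semitones, G#3→E4 falls one short of a major sixth: minor.

minor 6th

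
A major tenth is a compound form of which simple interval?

major third

Take out an octave (7 from the number): 10 − 7 = 3.
Quality carries through unchanged, so the simple form is a major third.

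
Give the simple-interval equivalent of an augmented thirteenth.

augmented sixth

Take out an octave (7 from the number): 13 − 7 = 6.
Quality carries through unchanged, so the simple form is an augmented sixth.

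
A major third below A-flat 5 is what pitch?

Three letter names down from A: F.
A major third is 4 semitones; 4 semitones down from Ab5 gives Fb5.

F-flat 5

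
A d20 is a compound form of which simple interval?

d6

Each octave removed subtracts seven from the number: 20 − 14 = 6.
That makes a diminished twentieth a compound diminished sixth — 2 octaves plus a diminished sixth.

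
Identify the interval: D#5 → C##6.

M7

D to C spans seven letter names (D-E-F-G-A-B-C): a seventh.
The major seventh spans 11 semitones, and D#5 to C##6 is exactly 11 semitones — so this is a major seventh.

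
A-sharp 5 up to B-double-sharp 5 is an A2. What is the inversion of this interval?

Interval numbers invert to sum to nine: 2 + 7 = 9, so a second inverts to a seventh.
The quality also flips — augmented becomes diminished — giving a diminished seventh.

diminished seventh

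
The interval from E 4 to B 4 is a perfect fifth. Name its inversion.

perfect fourth

Interval numbers invert to sum to nine: 5 + 4 = 9, so a fifth inverts to a fourth.
Quality inverts too: perfect stays perfect. That makes the inversion a perfect fourth.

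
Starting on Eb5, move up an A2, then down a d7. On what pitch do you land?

Eb5 up an augmented second → F#5 (3 semitones).
A diminished seventh down from F#5 is G##4.

G##4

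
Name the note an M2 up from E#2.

F##2

The second takes the letter from E up to F.
A major second is 2 semitones; 2 semitones up from E#2 gives F##2.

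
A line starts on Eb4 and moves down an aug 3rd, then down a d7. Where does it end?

Down an augmented third from Eb4: Cbb4 (5 semitones down).
A diminished seventh down from Cbb4 is Db3.

Db3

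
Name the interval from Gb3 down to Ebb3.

M3

Descending from Gb3 to Ebb3 is the same interval as ascending Ebb3 to Gb3.
E to G spans three letter names (E-F-G) — that makes it a third of some quality.
Ebb3 to Gb3 is 4 semitones, matching the major third exactly, so the quality is major.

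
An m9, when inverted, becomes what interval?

First reduce the compound minor ninth to its simple form, a minor second.
The rule of nine gives the new number: 9 − 2 = 7, so a second becomes a seventh.
And minor becomes major under inversion, so we get a major seventh.

major 7th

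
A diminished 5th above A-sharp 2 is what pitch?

E 3

Five letter names up from A: E.
Moving 6 semitones up from A#2 (the size of a diminished fifth) reaches E3.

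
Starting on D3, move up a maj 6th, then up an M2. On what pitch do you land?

Up a major sixth from D3: B3 (9 semitones up).
B3 up a major second → C#4 (2 semitones).

C#4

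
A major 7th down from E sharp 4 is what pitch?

Counting seven letter names down from E lands on F.
Moving 11 semitones down from E#4 (the size of a major seventh) reaches F#3.

F sharp 3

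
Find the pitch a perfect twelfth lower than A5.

Counting five letter names plus an octave down from A lands on D.
A perfect twelfth spans 19 semitones, so from A5 the target pitch is D4.

D4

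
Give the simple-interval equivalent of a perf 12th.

Subtracting seven from the interval number removes an octave: 12 − 7 = 5.
Quality carries through unchanged, so the simple form is a perfect fifth.

P5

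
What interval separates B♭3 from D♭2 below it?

Descending from Bb3 to Db2 is the same interval as ascending Db2 to Bb3.
D to B spans six letter names (D-E-F-G-A-B), plus an octave — that makes it a thirteenth of some quality.
Db2 to Bb3 is 21 semitones, matching the major thirteenth exactly, so the quality is major.
(Equivalently, a compound major sixth: a major sixth plus an octave.)

major thirteenth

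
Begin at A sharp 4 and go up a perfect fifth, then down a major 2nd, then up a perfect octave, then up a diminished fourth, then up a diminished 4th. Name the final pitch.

A#4 up a perfect fifth → E#5 (7 semitones).
A major second down from E#5 is D#5.
A perfect octave up from D#5 is D#6.
D#6 up a diminished fourth → G6 (4 semitones).
Up a diminished fourth from G6: Cb7 (4 semitones up).

C flat 7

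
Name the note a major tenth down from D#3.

Three letters down from D (plus an octave) reaches B.
A major tenth spans 16 semitones, so from D#3 the target pitch is B1.

B1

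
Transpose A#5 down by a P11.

Four letters down from A (plus an octave) reaches E.
Moving 17 semitones down from A#5 (the size of a perfect eleventh) reaches E#4.

E#4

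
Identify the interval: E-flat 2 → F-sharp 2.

A2

E to F spans two letter names (E-F) — that makes it a second of some quality.
The major second is 2 semitones; here we have 3, one semitone wider: augmented.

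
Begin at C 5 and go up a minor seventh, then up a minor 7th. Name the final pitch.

A flat 6

A minor seventh up from C5 is Bb5.
A minor seventh up from Bb5 is Ab6.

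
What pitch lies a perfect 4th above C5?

F5

Four letter names up from C: F.
Moving 5 semitones up from C5 (the size of a perfect fourth) reaches F5.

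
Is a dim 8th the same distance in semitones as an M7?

A diminished octave = 11 semitones = a major seventh; enharmonically equal.

Yes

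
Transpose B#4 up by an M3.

Counting three letter names up from B lands on D.
A major third is 4 semitones; 4 semitones up from B#4 gives D##5.

D##5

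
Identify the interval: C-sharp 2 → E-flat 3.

diminished 10th

C to E spans three letter names (C-D-E), plus an octave: a tenth.
A major tenth would be 16 semitones; C#2 to Eb3 is 14, two semitones narrower, so the interval is diminished.
(Equivalently, a compound diminished third: a diminished third plus an octave.)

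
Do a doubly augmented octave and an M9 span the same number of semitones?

A doubly augmented octave spans 14 semitones, and a major ninth also spans 14 semitones — they're enharmonic.

Yes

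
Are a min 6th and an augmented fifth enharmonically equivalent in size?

Yes

A minor sixth = 8 semitones = an augmented fifth; enharmonically equal.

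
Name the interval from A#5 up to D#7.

perfect eleventh

A to D spans four letter names (A-B-C-D), plus an octave, so the interval is some kind of eleventh.
The perfect eleventh spans 17 semitones, and A#5 to D#7 is exactly 17 semitones — so this is a perfect eleventh.
(Equivalently, a compound perfect fourth: a perfect fourth plus an octave.)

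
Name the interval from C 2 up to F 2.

P4

C to F spans four letter names (C-D-E-F) — that makes it a fourth of some quality.
Counting semitones, C2→F2 is 5, which is the perfect fourth.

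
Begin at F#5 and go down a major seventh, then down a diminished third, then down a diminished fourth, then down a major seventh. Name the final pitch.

A major seventh down from F#5 is G4.
G4 down a diminished third → E#4 (2 semitones).
E#4 down a diminished fourth → B##3 (4 semitones).
A major seventh down from B##3 is C##3.

C##3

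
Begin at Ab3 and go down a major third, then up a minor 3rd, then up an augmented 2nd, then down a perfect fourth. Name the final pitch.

F3

Ab3 down a major third → Fb3 (4 semitones).
Up a minor third from Fb3: Abb3 (3 semitones up).
Up an augmented second from Abb3: Bb3 (3 semitones up).
Bb3 down a perfect fourth → F3 (5 semitones).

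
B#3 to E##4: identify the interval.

A4

B to E spans four letter names (B-C-D-E) — that makes it a fourth of some quality.
A perfect fourth would be 5 semitones; B#3 to E##4 is 6, one semitone wider, so the interval is augmented.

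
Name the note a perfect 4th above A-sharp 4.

Counting four letter names up from A lands on D.
Moving 5 semitones up from A#4 (the size of a perfect fourth) reaches D#5.

D-sharp 5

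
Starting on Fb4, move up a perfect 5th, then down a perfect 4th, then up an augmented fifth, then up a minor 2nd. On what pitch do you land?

Fb4 up a perfect fifth → Cb5 (7 semitones).
Down a perfect fourth from Cb5: Gb4 (5 semitones down).
Up an augmented fifth from Gb4: D5 (8 semitones up).
Up a minor second from D5: Eb5 (1 semitone up).

Eb5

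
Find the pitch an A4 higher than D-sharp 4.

G-double-sharp 4

The fourth takes the letter from D up to G.
Moving 6 semitones up from D#4 (the size of an augmented fourth) reaches G##4.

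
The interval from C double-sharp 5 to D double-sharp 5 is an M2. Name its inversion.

Inverted interval numbers add to nine, so a second pairs with a seventh (2 + 7 = 9).
And major becomes minor under inversion, so we get a minor seventh.

minor 7th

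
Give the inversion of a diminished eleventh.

A5

First reduce the compound diminished eleventh to its simple form, a diminished fourth.
Inverted interval numbers add to nine, so a fourth pairs with a fifth (4 + 5 = 9).
And diminished becomes augmented under inversion, so we get an augmented fifth.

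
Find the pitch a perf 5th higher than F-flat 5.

C-flat 6

Counting five letter names up from F lands on C.
A perfect fifth is 7 semitones; 7 semitones up from Fb5 gives Cb6.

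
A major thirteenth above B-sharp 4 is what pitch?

G-double-sharp 6

The thirteenth's letter: B up six letter names plus an octave → G.
A major thirteenth is 21 semitones; 21 semitones up from B#4 gives G##6.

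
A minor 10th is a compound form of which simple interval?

minor third

Each octave removed subtracts seven from the number: 10 − 7 = 3.
Quality carries through unchanged, so the simple form is a minor third.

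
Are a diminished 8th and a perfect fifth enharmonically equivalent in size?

No

11 semitones (diminished octave) vs 7 semitones (perfect fifth): not equal.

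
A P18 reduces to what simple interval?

Subtracting seven from the interval number removes an octave: 18 − 14 = 4.
Quality carries through unchanged, so the simple form is a perfect fourth.

P4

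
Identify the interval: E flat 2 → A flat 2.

perfect fourth

E to A spans four letter names (E-F-G-A): a fourth.
Eb2 to Ab2 is 5 semitones, matching the perfect fourth exactly, so the quality is perfect.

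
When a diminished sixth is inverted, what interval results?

Inverted interval numbers add to nine, so a sixth pairs with a third (6 + 3 = 9).
Quality inverts too: diminished becomes augmented. That makes the inversion an augmented third.

A3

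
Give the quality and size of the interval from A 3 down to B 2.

minor 7th

Descending from A3 to B2 is the same interval as ascending B2 to A3.
B to A spans seven letter names (B-C-D-E-F-G-A) — that makes it a seventh of some quality.
At 10 semitones, B2→A3 falls one short of a major seventh: minor.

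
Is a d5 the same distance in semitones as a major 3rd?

No

A diminished fifth spans 6 semitones; a major third spans 4 semitones. They differ by 2.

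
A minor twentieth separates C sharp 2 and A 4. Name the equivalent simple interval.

Subtracting seven from the interval number removes an octave: 20 − 14 = 6.
So a minor twentieth is 2 octaves plus a minor sixth. The quality is unchanged.

minor 6th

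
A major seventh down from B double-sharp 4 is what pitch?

C double-sharp 4

The seventh takes the letter from B down to C.
A major seventh is 11 semitones; 11 semitones down from B##4 gives C##4.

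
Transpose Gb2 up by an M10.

The tenth's letter: G up three letter names plus an octave → B.
Moving 16 semitones up from Gb2 (the size of a major tenth) reaches Bb3.

Bb3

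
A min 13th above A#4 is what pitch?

Counting six letter names plus an octave up from A lands on F.
Moving 20 semitones up from A#4 (the size of a minor thirteenth) reaches F#6.

F#6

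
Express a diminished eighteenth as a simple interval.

Take out 2 octaves (14 from the number): 18 − 14 = 4.
That makes a diminished eighteenth a compound diminished fourth — 2 octaves plus a diminished fourth.

diminished 4th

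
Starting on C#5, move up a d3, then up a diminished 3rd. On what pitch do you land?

A diminished third up from C#5 is Eb5.
Eb5 up a diminished third → Gbb5 (2 semitones).

Gbb5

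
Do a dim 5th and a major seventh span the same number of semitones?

A diminished fifth spans 6 semitones; a major seventh spans 11 semitones. They differ by 5.

No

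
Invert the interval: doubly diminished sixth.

Interval numbers invert to sum to nine: 6 + 3 = 9, so a sixth inverts to a third.
The quality also flips — doubly diminished becomes doubly augmented — giving a doubly augmented third.

doubly augmented 3rd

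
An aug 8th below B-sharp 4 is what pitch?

An octave keeps the letter name B, an octave down from B.
An augmented octave spans 13 semitones, so from B#4 the target pitch is B3.

B 3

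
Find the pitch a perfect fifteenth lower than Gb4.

Gb2

A fifteenth keeps the letter name G, two octaves down from G.
Moving 24 semitones down from Gb4 (the size of a perfect fifteenth) reaches Gb2.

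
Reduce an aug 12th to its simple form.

Each octave removed subtracts seven from the number: 12 − 7 = 5.
Quality carries through unchanged, so the simple form is an augmented fifth.

augmented 5th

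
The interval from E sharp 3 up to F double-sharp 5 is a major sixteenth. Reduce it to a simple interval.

M2

Subtracting seven from the interval number removes an octave: 16 − 14 = 2.
So a major sixteenth is 2 octaves plus a major second. The quality is unchanged.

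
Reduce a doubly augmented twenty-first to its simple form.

doubly augmented seventh

Take out 2 octaves (14 from the number): 21 − 14 = 7.
That makes a doubly augmented twenty-first a compound doubly augmented seventh — 2 octaves plus a doubly augmented seventh.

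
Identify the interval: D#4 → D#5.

perfect octave

D to D is the same letter name, plus an octave — that makes it an octave of some quality.
D#4 to D#5 is 12 semitones, matching the perfect octave exactly, so the quality is perfect.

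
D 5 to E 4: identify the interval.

m7

Descending from D5 to E4 is the same interval as ascending E4 to D5.
E to D spans seven letter names (E-F-G-A-B-C-D): a seventh.
At 10 semitones, E4→D5 falls one short of a major seventh: minor.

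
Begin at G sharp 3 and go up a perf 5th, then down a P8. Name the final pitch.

D sharp 3

G#3 up a perfect fifth → D#4 (7 semitones).
Down a perfect octave from D#4: D#3 (12 semitones down).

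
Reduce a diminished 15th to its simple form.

diminished octave

Subtracting seven from the interval number removes an octave: 15 − 7 = 8.
So a diminished fifteenth is an octave plus a diminished octave. The quality is unchanged.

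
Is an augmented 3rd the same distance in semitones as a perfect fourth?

Yes

Both span 5 semitones: an augmented third and a perfect fourth are the same chromatic distance.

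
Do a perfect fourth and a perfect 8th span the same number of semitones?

5 semitones (perfect fourth) vs 12 semitones (perfect octave): not equal.

No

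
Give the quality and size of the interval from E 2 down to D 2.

M2

Descending from E2 to D2 is the same interval as ascending D2 to E2.
D to E spans two letter names (D-E) — that makes it a second of some quality.
Counting semitones, D2→E2 is 2, which is the major second.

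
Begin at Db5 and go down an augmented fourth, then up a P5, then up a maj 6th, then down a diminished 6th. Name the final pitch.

E5

An augmented fourth down from Db5 is Abb4.
Abb4 up a perfect fifth → Ebb5 (7 semitones).
A major sixth up from Ebb5 is Cb6.
Down a diminished sixth from Cb6: E5 (7 semitones down).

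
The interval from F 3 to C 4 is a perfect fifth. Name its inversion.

The rule of nine gives the new number: 9 − 5 = 4, so a fifth becomes a fourth.
Quality inverts too: perfect stays perfect. That makes the inversion a perfect fourth.

perfect fourth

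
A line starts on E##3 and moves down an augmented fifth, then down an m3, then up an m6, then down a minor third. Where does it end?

B#2

E##3 down an augmented fifth → A#2 (8 semitones).
A minor third down from A#2 is F##2.
F##2 up a minor sixth → D#3 (8 semitones).
Down a minor third from D#3: B#2 (3 semitones down).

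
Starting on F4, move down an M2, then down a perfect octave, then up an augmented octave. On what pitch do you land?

E4

A major second down from F4 is Eb4.
A perfect octave down from Eb4 is Eb3.
Eb3 up an augmented octave → E4 (13 semitones).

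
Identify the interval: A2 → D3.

perfect fourth

A to D spans four letter names (A-B-C-D): a fourth.
A2 to D3 is 5 semitones, matching the perfect fourth exactly, so the quality is perfect.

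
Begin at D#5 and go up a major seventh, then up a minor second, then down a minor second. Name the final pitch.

C##6

D#5 up a major seventh → C##6 (11 semitones).
C##6 up a minor second → D#6 (1 semitone).
D#6 down a minor second → C##6 (1 semitone).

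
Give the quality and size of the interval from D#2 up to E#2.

D to E spans two letter names (D-E), so the interval is some kind of second.
D#2 to E#2 is 2 semitones, matching the major second exactly, so the quality is major.

major second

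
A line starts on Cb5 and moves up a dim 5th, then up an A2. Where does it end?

Ab5

Cb5 up a diminished fifth → Gbb5 (6 semitones).
Up an augmented second from Gbb5: Ab5 (3 semitones up).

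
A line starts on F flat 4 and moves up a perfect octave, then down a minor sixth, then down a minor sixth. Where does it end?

Up a perfect octave from Fb4: Fb5 (12 semitones up).
Down a minor sixth from Fb5: Ab4 (8 semitones down).
Down a minor sixth from Ab4: C4 (8 semitones down).

C 4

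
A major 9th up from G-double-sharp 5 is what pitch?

The ninth's letter: G up two letter names plus an octave → A.
A major ninth is 14 semitones; 14 semitones up from G##5 gives A##6.

A-double-sharp 6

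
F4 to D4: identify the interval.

Descending from F4 to D4 is the same interval as ascending D4 to F4.
D to F spans three letter names (D-E-F) — that makes it a third of some quality.
D4 to F4 is 3 semitones, a half step short of the major third (4), so this is minor.

minor 3rd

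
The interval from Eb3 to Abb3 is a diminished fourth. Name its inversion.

augmented fifth

Interval numbers invert to sum to nine: 4 + 5 = 9, so a fourth inverts to a fifth.
Quality inverts too: diminished becomes augmented. That makes the inversion an augmented fifth.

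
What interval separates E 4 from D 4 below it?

Descending from E4 to D4 is the same interval as ascending D4 to E4.
D to E spans two letter names (D-E), so the interval is some kind of second.
Counting semitones, D4→E4 is 2, which is the major second.

M2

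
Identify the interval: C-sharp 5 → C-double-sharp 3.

Descending from C#5 to C##3 is the same interval as ascending C##3 to C#5.
C to C is the same letter name, plus 2 octaves: a fifteenth.
A perfect fifteenth would be 24 semitones; C##3 to C#5 is 23, one semitone narrower, so the interval is diminished.
(Equivalently, a compound diminished octave: a diminished octave plus an octave.)

diminished fifteenth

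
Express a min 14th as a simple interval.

Each octave removed subtracts seven from the number: 14 − 7 = 7.
So a minor fourteenth is an octave plus a minor seventh. The quality is unchanged.

minor 7th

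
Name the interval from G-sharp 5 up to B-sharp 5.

G to B spans three letter names (G-A-B): a third.
The major third spans 4 semitones, and G#5 to B#5 is exactly 4 semitones — so this is a major third.

M3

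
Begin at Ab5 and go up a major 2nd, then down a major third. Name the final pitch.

A major second up from Ab5 is Bb5.
Bb5 down a major third → Gb5 (4 semitones).

Gb5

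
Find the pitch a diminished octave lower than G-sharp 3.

An octave keeps the letter name G, an octave down from G.
A diminished octave is 11 semitones; 11 semitones down from G#3 gives G##2.

G-double-sharp 2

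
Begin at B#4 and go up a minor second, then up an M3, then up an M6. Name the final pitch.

Up a minor second from B#4: C#5 (1 semitone up).
A major third up from C#5 is E#5.
Up a major sixth from E#5: C##6 (9 semitones up).

C##6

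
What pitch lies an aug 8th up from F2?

F#3

For an octave the letter name doesn't change: still F, an octave up.
An augmented octave is 13 semitones; 13 semitones up from F2 gives F#3.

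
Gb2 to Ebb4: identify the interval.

G to E spans six letter names (G-A-B-C-D-E), plus an octave — that makes it a thirteenth of some quality.
A major thirteenth would be 21 semitones, but Gb2 to Ebb4 is 20 — one semitone narrower, making it a minor thirteenth.
(Equivalently, a compound minor sixth: a minor sixth plus an octave.)

minor thirteenth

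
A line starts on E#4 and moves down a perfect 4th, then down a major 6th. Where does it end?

E#4 down a perfect fourth → B#3 (5 semitones).
Down a major sixth from B#3: D#3 (9 semitones down).

D#3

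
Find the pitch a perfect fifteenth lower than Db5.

Db3

The letter stays D (same as the start), shifted two octaves down.
A perfect fifteenth spans 24 semitones, so from Db5 the target pitch is Db3.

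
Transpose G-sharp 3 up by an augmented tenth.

B-double-sharp 4

The tenth's letter: G up three letter names plus an octave → B.
An augmented tenth spans 17 semitones, so from G#3 the target pitch is B##4.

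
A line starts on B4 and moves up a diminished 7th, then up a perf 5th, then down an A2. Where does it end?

B4 up a diminished seventh → Ab5 (9 semitones).
A perfect fifth up from Ab5 is Eb6.
An augmented second down from Eb6 is Dbb6.

Dbb6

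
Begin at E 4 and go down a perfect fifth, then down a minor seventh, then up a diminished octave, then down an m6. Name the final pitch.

E4 down a perfect fifth → A3 (7 semitones).
A minor seventh down from A3 is B2.
B2 up a diminished octave → Bb3 (11 semitones).
Bb3 down a minor sixth → D3 (8 semitones).

D 3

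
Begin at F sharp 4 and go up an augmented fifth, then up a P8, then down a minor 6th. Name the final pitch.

F#4 up an augmented fifth → C##5 (8 semitones).
Up a perfect octave from C##5: C##6 (12 semitones up).
Down a minor sixth from C##6: E##5 (8 semitones down).

E double-sharp 5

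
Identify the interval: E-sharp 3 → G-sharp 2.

Descending from E#3 to G#2 is the same interval as ascending G#2 to E#3.
G to E spans six letter names (G-A-B-C-D-E), so the interval is some kind of sixth.
The major sixth spans 9 semitones, and G#2 to E#3 is exactly 9 semitones — so this is a major sixth.

major sixth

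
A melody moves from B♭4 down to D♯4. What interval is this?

diminished sixth

Descending from Bb4 to D#4 is the same interval as ascending D#4 to Bb4.
D to B spans six letter names (D-E-F-G-A-B) — that makes it a sixth of some quality.
A major sixth would be 9 semitones; D#4 to Bb4 is 7, two semitones narrower, so the interval is diminished.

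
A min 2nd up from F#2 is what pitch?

G2

Counting two letter names up from F lands on G.
A minor second is 1 semitone; 1 semitone up from F#2 gives G2.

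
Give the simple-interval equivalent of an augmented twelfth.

Take out an octave (7 from the number): 12 − 7 = 5.
So an augmented twelfth is an octave plus an augmented fifth. The quality is unchanged.

augmented 5th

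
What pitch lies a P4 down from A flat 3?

E flat 3

Counting four letter names down from A lands on E.
A perfect fourth spans 5 semitones, so from Ab3 the target pitch is Eb3.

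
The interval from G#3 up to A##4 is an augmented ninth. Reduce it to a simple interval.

Subtracting seven from the interval number removes an octave: 9 − 7 = 2.
So an augmented ninth is an octave plus an augmented second. The quality is unchanged.

A2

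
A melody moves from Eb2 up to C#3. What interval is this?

augmented 6th

E to C spans six letter names (E-F-G-A-B-C) — that makes it a sixth of some quality.
Eb2 to C#3 spans 10 semitones — one semitone wider than the major sixth (9) — giving an augmented sixth.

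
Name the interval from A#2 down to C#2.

Descending from A#2 to C#2 is the same interval as ascending C#2 to A#2.
C to A spans six letter names (C-D-E-F-G-A) — that makes it a sixth of some quality.
C#2 to A#2 is 9 semitones, matching the major sixth exactly, so the quality is major.

major 6th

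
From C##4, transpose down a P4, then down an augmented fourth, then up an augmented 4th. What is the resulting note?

Down a perfect fourth from C##4: G##3 (5 semitones down).
Down an augmented fourth from G##3: D#3 (6 semitones down).
An augmented fourth up from D#3 is G##3.

G##3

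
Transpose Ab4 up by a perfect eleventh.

Db6

Counting four letter names plus an octave up from A lands on D.
Moving 17 semitones up from Ab4 (the size of a perfect eleventh) reaches Db6.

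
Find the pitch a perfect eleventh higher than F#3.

B4

Counting four letter names plus an octave up from F lands on B.
A perfect eleventh is 17 semitones; 17 semitones up from F#3 gives B4.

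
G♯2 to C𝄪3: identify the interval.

G to C spans four letter names (G-A-B-C), so the interval is some kind of fourth.
A perfect fourth would be 5 semitones; G#2 to C##3 is 6, one semitone wider, so the interval is augmented.

A4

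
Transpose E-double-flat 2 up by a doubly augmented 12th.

B 3

Five letters up from E (plus an octave) reaches B.
A doubly augmented twelfth spans 21 semitones, so from Ebb2 the target pitch is B3.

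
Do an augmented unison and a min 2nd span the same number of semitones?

An augmented unison = 1 semitone = a minor second; enharmonically equal.

Yes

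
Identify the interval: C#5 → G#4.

perfect fourth

Descending from C#5 to G#4 is the same interval as ascending G#4 to C#5.
G to C spans four letter names (G-A-B-C), so the interval is some kind of fourth.
The perfect fourth spans 5 semitones, and G#4 to C#5 is exactly 5 semitones — so this is a perfect fourth.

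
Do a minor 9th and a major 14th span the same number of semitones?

A minor ninth spans 13 semitones; a major fourteenth spans 23 semitones. They differ by 10.

No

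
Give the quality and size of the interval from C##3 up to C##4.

perfect octave

C to C is the same letter name, plus an octave: an octave.
Counting semitones, C##3→C##4 is 12, which is the perfect octave.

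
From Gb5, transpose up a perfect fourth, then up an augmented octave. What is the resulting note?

C7

A perfect fourth up from Gb5 is Cb6.
Up an augmented octave from Cb6: C7 (13 semitones up).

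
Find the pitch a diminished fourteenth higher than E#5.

D7

Seven letters up from E (plus an octave) reaches D.
A diminished fourteenth spans 21 semitones, so from E#5 the target pitch is D7.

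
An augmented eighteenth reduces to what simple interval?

augmented fourth

Each octave removed subtracts seven from the number: 18 − 14 = 4.
Quality carries through unchanged, so the simple form is an augmented fourth.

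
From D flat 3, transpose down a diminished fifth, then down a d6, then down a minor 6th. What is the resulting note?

A diminished fifth down from Db3 is G2.
G2 down a diminished sixth → B#1 (7 semitones).
Down a minor sixth from B#1: D##1 (8 semitones down).

D double-sharp 1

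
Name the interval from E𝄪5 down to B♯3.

Descending from E##5 to B#3 is the same interval as ascending B#3 to E##5.
B to E spans four letter names (B-C-D-E), plus an octave: an eleventh.
The perfect eleventh is 17 semitones; here we have 18, one semitone wider: augmented.
(Equivalently, a compound augmented fourth: an augmented fourth plus an octave.)

augmented eleventh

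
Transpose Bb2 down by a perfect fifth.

Eb2

The fifth takes the letter from B down to E.
A perfect fifth is 7 semitones; 7 semitones down from Bb2 gives Eb2.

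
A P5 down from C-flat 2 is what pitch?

Counting five letter names down from C lands on F.
A perfect fifth is 7 semitones; 7 semitones down from Cb2 gives Fb1.

F-flat 1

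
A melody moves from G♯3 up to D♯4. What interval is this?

G to D spans five letter names (G-A-B-C-D), so the interval is some kind of fifth.
The perfect fifth spans 7 semitones, and G#3 to D#4 is exactly 7 semitones — so this is a perfect fifth.

P5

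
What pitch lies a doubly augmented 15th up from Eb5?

For a fifteenth the letter name doesn't change: still E, two octaves up.
Moving 26 semitones up from Eb5 (the size of a doubly augmented fifteenth) reaches E#7.

E#7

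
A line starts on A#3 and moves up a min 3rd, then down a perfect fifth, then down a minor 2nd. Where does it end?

E#3

Up a minor third from A#3: C#4 (3 semitones up).
A perfect fifth down from C#4 is F#3.
F#3 down a minor second → E#3 (1 semitone).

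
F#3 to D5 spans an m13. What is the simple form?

Each octave removed subtracts seven from the number: 13 − 7 = 6.
Quality carries through unchanged, so the simple form is a minor sixth.

minor 6th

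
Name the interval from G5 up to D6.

perfect fifth

G to D spans five letter names (G-A-B-C-D): a fifth.
Counting semitones, G5→D6 is 7, which is the perfect fifth.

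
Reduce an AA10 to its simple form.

AA3

Subtracting seven from the interval number removes an octave: 10 − 7 = 3.
So a doubly augmented tenth is an octave plus a doubly augmented third. The quality is unchanged.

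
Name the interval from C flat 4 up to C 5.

A8

C to C is the same letter name, plus an octave — that makes it an octave of some quality.
A perfect octave would be 12 semitones; Cb4 to C5 is 13, one semitone wider, so the interval is augmented.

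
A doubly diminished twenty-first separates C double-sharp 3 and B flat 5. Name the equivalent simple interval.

Each octave removed subtracts seven from the number: 21 − 14 = 7.
So a doubly diminished twenty-first is 2 octaves plus a doubly diminished seventh. The quality is unchanged.

dd7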